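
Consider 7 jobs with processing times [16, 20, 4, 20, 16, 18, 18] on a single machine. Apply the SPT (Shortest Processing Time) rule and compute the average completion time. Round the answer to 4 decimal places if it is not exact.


Sort jobs by processing time (SPT order): [4, 16, 16, 18, 18, 20, 20]
Compute completion times sequentially:
  Job 1: processing = 4, completes at 4
  Job 2: processing = 16, completes at 20
  Job 3: processing = 16, completes at 36
  Job 4: processing = 18, completes at 54
  Job 5: processing = 18, completes at 72
  Job 6: processing = 20, completes at 92
  Job 7: processing = 20, completes at 112
Sum of completion times = 390
Average completion time = 390/7 = 55.7143

55.7143


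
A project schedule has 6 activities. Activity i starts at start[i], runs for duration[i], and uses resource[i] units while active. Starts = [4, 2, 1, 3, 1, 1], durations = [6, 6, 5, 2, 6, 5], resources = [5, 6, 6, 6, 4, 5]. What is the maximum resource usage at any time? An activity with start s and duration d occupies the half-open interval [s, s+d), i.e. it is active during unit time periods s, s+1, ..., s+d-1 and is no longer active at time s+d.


Each activity i is active on [start_i, start_i + duration_i).
Compute total resource usage per time slot:
  t=0: active resources = [], total = 0
  t=1: active resources = [6, 4, 5], total = 15
  t=2: active resources = [6, 6, 4, 5], total = 21
  t=3: active resources = [6, 6, 6, 4, 5], total = 27
  t=4: active resources = [5, 6, 6, 6, 4, 5], total = 32
  t=5: active resources = [5, 6, 6, 4, 5], total = 26
  t=6: active resources = [5, 6, 4], total = 15
  t=7: active resources = [5, 6], total = 11
  t=8: active resources = [5], total = 5
  t=9: active resources = [5], total = 5
Peak resource demand = 32

32


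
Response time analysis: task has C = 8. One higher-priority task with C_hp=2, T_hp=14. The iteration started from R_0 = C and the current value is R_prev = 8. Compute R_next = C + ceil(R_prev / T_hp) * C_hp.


R_next = C + ceil(R_prev / T_hp) * C_hp
ceil(8 / 14) = ceil(0.5714) = 1
Interference = 1 * 2 = 2
R_next = 8 + 2 = 10

10


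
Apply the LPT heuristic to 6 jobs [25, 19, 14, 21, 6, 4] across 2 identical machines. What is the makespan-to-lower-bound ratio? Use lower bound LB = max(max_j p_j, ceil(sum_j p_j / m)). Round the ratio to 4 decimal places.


LPT order: [25, 21, 19, 14, 6, 4]
Machine loads after assignment: [45, 44]
LPT makespan = 45
Lower bound = max(max_job, ceil(total/2)) = max(25, 45) = 45
Ratio = 45 / 45 = 1.0

1.0


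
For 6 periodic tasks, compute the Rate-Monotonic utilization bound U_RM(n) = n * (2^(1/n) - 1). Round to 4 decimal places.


Compute 2^(1/6) = 1.1224620483
Subtract 1: 1.1224620483 - 1 = 0.1224620483
Multiply by n: 6 * 0.1224620483 = 0.7347722898
Round to 4 dp: 0.7348

0.7348


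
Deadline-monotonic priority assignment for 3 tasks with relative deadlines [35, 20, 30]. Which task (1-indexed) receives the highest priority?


Sort tasks by relative deadline (ascending):
  Task 2: deadline = 20
  Task 3: deadline = 30
  Task 1: deadline = 35
Priority order (highest first): [2, 3, 1]
Highest priority task = 2

2


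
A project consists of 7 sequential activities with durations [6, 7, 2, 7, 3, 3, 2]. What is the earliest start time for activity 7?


Activity 7 starts after activities 1 through 6 complete.
Predecessor durations: [6, 7, 2, 7, 3, 3]
ES = 6 + 7 + 2 + 7 + 3 + 3 = 28

28


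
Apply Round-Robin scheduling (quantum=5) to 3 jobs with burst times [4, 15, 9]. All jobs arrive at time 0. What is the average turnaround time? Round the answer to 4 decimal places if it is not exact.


Time quantum = 5
Execution trace:
  J1 runs 4 units, time = 4
  J2 runs 5 units, time = 9
  J3 runs 5 units, time = 14
  J2 runs 5 units, time = 19
  J3 runs 4 units, time = 23
  J2 runs 5 units, time = 28
Finish times: [4, 28, 23]
Average turnaround = 55/3 = 18.3333

18.3333


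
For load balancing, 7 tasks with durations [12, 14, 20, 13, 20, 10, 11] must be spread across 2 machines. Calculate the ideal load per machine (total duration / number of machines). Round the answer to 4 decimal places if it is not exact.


Total processing time = 12 + 14 + 20 + 13 + 20 + 10 + 11 = 100
Number of machines = 2
Ideal balanced load = 100 / 2 = 50.0

50.0


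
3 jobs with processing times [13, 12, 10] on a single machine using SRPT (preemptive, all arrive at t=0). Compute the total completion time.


Since all jobs arrive at t=0, SRPT equals SPT ordering.
SPT order: [10, 12, 13]
Completion times:
  Job 1: p=10, C=10
  Job 2: p=12, C=22
  Job 3: p=13, C=35
Total completion time = 10 + 22 + 35 = 67

67


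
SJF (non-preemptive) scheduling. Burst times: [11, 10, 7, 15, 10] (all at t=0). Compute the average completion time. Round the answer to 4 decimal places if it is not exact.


SJF order (ascending): [7, 10, 10, 11, 15]
Completion times:
  Job 1: burst=7, C=7
  Job 2: burst=10, C=17
  Job 3: burst=10, C=27
  Job 4: burst=11, C=38
  Job 5: burst=15, C=53
Average completion = 142/5 = 28.4

28.4


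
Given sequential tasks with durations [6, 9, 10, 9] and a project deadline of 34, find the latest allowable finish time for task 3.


LF(activity 3) = deadline - sum of successor durations
Successors: activities 4 through 4 with durations [9]
Sum of successor durations = 9
LF = 34 - 9 = 25

25


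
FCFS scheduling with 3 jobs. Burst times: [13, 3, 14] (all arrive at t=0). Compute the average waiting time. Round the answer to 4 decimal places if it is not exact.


FCFS order (as given): [13, 3, 14]
Waiting times:
  Job 1: wait = 0
  Job 2: wait = 13
  Job 3: wait = 16
Sum of waiting times = 29
Average waiting time = 29/3 = 9.6667

9.6667


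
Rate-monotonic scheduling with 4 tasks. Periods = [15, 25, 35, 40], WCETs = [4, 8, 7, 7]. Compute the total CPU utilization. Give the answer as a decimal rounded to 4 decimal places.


Compute individual utilizations (exact fractions):
  Task 1: C/T = 4/15 (approx. 0.2667)
  Task 2: C/T = 8/25 (approx. 0.32)
  Task 3: C/T = 7/35 = 1/5 (approx. 0.2)
  Task 4: C/T = 7/40 (approx. 0.175)
Total utilization U = 4/15 + 8/25 + 1/5 + 7/40 = 577/600
Rounded to 4 decimal places: U = 0.9617
RM (Liu & Layland) bound for 4 tasks = 0.756828; compare with U = 577/600 (approx. 0.961667)
bound < U <= 1, so the RM sufficient condition is not met (inconclusive; an exact test such as response-time analysis is needed).

0.9617


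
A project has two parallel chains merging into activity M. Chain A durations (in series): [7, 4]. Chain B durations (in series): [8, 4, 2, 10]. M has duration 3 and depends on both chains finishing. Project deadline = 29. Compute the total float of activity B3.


Forward pass: ES(B3) = sum of predecessors on chain B = 12
EF = ES + duration = 12 + 2 = 14
Backward pass: LF(M) = deadline = 29; LS(M) = 29 - 3 = 26
LF(B3) = LS(M) - sum(successors on chain B) = 26 - 10 = 16
LS = LF - duration = 16 - 2 = 14
Total float = LS - ES = 14 - 12 = 2

2


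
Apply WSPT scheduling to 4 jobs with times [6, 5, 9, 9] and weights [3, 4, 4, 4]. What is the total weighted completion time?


Compute p/w ratios and sort ascending (WSPT): [(5, 4), (6, 3), (9, 4), (9, 4)]
Compute weighted completion times:
  Job (p=5,w=4): C=5, w*C=4*5=20
  Job (p=6,w=3): C=11, w*C=3*11=33
  Job (p=9,w=4): C=20, w*C=4*20=80
  Job (p=9,w=4): C=29, w*C=4*29=116
Total weighted completion time = 249

249


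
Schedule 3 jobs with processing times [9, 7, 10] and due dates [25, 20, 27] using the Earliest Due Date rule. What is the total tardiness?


Sort by due date (EDD order): [(7, 20), (9, 25), (10, 27)]
Compute completion times and tardiness:
  Job 1: p=7, d=20, C=7, tardiness=max(0,7-20)=0
  Job 2: p=9, d=25, C=16, tardiness=max(0,16-25)=0
  Job 3: p=10, d=27, C=26, tardiness=max(0,26-27)=0
Total tardiness = 0

0


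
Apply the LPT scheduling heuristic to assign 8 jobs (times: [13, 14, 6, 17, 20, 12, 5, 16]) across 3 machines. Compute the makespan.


Sort jobs in decreasing order (LPT): [20, 17, 16, 14, 13, 12, 6, 5]
Assign each job to the least loaded machine:
  Machine 1: jobs [20, 12], load = 32
  Machine 2: jobs [17, 13, 6], load = 36
  Machine 3: jobs [16, 14, 5], load = 35
Makespan = max load = 36

36


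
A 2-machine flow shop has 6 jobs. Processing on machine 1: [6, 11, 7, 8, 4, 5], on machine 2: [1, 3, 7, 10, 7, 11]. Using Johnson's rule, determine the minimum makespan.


Apply Johnson's rule:
  Group 1 (a <= b): [(5, 4, 7), (6, 5, 11), (3, 7, 7), (4, 8, 10)]
  Group 2 (a > b): [(2, 11, 3), (1, 6, 1)]
Optimal job order: [5, 6, 3, 4, 2, 1]
Schedule:
  Job 5: M1 done at 4, M2 done at 11
  Job 6: M1 done at 9, M2 done at 22
  Job 3: M1 done at 16, M2 done at 29
  Job 4: M1 done at 24, M2 done at 39
  Job 2: M1 done at 35, M2 done at 42
  Job 1: M1 done at 41, M2 done at 43
Makespan = 43

43


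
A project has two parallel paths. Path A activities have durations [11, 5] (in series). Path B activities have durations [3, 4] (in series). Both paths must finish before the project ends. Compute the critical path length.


Path A total = 11 + 5 = 16
Path B total = 3 + 4 = 7
Critical path = longest path = max(16, 7) = 16

16


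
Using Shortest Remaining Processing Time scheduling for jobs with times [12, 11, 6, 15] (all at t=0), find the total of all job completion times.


Since all jobs arrive at t=0, SRPT equals SPT ordering.
SPT order: [6, 11, 12, 15]
Completion times:
  Job 1: p=6, C=6
  Job 2: p=11, C=17
  Job 3: p=12, C=29
  Job 4: p=15, C=44
Total completion time = 6 + 17 + 29 + 44 = 96

96


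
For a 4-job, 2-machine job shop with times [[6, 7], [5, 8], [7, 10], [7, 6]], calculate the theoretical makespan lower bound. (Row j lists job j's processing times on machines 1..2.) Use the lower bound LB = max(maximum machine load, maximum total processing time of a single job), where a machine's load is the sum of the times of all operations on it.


Machine loads:
  Machine 1: 6 + 5 + 7 + 7 = 25
  Machine 2: 7 + 8 + 10 + 6 = 31
Max machine load = 31
Job totals:
  Job 1: 13
  Job 2: 13
  Job 3: 17
  Job 4: 13
Max job total = 17
Lower bound = max(31, 17) = 31

31


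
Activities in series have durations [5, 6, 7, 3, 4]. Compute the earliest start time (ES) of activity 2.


Activity 2 starts after activities 1 through 1 complete.
Predecessor durations: [5]
ES = 5 = 5

5


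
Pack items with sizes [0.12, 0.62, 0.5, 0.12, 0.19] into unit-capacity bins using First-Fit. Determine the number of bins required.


Place items sequentially using First-Fit:
  Item 0.12 -> new Bin 1
  Item 0.62 -> Bin 1 (now 0.74)
  Item 0.5 -> new Bin 2
  Item 0.12 -> Bin 1 (now 0.86)
  Item 0.19 -> Bin 2 (now 0.69)
Total bins used = 2

2


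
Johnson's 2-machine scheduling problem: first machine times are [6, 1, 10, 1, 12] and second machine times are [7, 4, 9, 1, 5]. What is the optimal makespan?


Apply Johnson's rule:
  Group 1 (a <= b): [(2, 1, 4), (4, 1, 1), (1, 6, 7)]
  Group 2 (a > b): [(3, 10, 9), (5, 12, 5)]
Optimal job order: [2, 4, 1, 3, 5]
Schedule:
  Job 2: M1 done at 1, M2 done at 5
  Job 4: M1 done at 2, M2 done at 6
  Job 1: M1 done at 8, M2 done at 15
  Job 3: M1 done at 18, M2 done at 27
  Job 5: M1 done at 30, M2 done at 35
Makespan = 35

35


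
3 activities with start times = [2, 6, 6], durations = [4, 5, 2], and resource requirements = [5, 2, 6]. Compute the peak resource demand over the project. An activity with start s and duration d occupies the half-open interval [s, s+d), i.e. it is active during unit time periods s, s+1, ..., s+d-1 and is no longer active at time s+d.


Each activity i is active on [start_i, start_i + duration_i).
Compute total resource usage per time slot:
  t=0: active resources = [], total = 0
  t=1: active resources = [], total = 0
  t=2: active resources = [5], total = 5
  t=3: active resources = [5], total = 5
  t=4: active resources = [5], total = 5
  t=5: active resources = [5], total = 5
  t=6: active resources = [2, 6], total = 8
  t=7: active resources = [2, 6], total = 8
  t=8: active resources = [2], total = 2
  t=9: active resources = [2], total = 2
  t=10: active resources = [2], total = 2
Peak resource demand = 8

8


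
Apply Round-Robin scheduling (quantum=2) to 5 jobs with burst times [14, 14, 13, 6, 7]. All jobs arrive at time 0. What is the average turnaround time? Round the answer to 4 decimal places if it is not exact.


Time quantum = 2
Execution trace:
  J1 runs 2 units, time = 2
  J2 runs 2 units, time = 4
  J3 runs 2 units, time = 6
  J4 runs 2 units, time = 8
  J5 runs 2 units, time = 10
  J1 runs 2 units, time = 12
  J2 runs 2 units, time = 14
  J3 runs 2 units, time = 16
  J4 runs 2 units, time = 18
  J5 runs 2 units, time = 20
  J1 runs 2 units, time = 22
  J2 runs 2 units, time = 24
  J3 runs 2 units, time = 26
  J4 runs 2 units, time = 28
  J5 runs 2 units, time = 30
  J1 runs 2 units, time = 32
  J2 runs 2 units, time = 34
  J3 runs 2 units, time = 36
  J5 runs 1 units, time = 37
  J1 runs 2 units, time = 39
  J2 runs 2 units, time = 41
  J3 runs 2 units, time = 43
  J1 runs 2 units, time = 45
  J2 runs 2 units, time = 47
  J3 runs 2 units, time = 49
  J1 runs 2 units, time = 51
  J2 runs 2 units, time = 53
  J3 runs 1 units, time = 54
Finish times: [51, 53, 54, 28, 37]
Average turnaround = 223/5 = 44.6

44.6


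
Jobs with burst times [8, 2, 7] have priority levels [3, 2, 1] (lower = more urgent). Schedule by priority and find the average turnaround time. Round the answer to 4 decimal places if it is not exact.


Sort by priority (ascending = highest first):
Order: [(1, 7), (2, 2), (3, 8)]
Completion times:
  Priority 1, burst=7, C=7
  Priority 2, burst=2, C=9
  Priority 3, burst=8, C=17
Average turnaround = 33/3 = 11.0

11.0


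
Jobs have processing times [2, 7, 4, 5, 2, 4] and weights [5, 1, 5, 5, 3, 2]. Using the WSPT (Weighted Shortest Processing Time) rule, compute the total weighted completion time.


Compute p/w ratios and sort ascending (WSPT): [(2, 5), (2, 3), (4, 5), (5, 5), (4, 2), (7, 1)]
Compute weighted completion times:
  Job (p=2,w=5): C=2, w*C=5*2=10
  Job (p=2,w=3): C=4, w*C=3*4=12
  Job (p=4,w=5): C=8, w*C=5*8=40
  Job (p=5,w=5): C=13, w*C=5*13=65
  Job (p=4,w=2): C=17, w*C=2*17=34
  Job (p=7,w=1): C=24, w*C=1*24=24
Total weighted completion time = 185

185


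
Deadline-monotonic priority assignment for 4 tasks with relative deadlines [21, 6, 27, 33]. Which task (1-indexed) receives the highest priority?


Sort tasks by relative deadline (ascending):
  Task 2: deadline = 6
  Task 1: deadline = 21
  Task 3: deadline = 27
  Task 4: deadline = 33
Priority order (highest first): [2, 1, 3, 4]
Highest priority task = 2

2


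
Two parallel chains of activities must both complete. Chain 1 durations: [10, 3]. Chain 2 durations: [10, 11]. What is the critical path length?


Path A total = 10 + 3 = 13
Path B total = 10 + 11 = 21
Critical path = longest path = max(13, 21) = 21

21


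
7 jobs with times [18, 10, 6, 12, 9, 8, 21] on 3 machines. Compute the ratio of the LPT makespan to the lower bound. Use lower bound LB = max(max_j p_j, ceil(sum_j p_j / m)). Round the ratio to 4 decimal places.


LPT order: [21, 18, 12, 10, 9, 8, 6]
Machine loads after assignment: [29, 27, 28]
LPT makespan = 29
Lower bound = max(max_job, ceil(total/3)) = max(21, 28) = 28
Ratio = 29 / 28 = 1.0357

1.0357


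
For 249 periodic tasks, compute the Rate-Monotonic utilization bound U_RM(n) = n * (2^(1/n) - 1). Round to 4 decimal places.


Compute 2^(1/249) = 1.0027876018
Subtract 1: 1.0027876018 - 1 = 0.0027876018
Multiply by n: 249 * 0.0027876018 = 0.6941128482
Round to 4 dp: 0.6941

0.6941


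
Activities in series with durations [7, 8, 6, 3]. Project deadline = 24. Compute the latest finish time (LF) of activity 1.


LF(activity 1) = deadline - sum of successor durations
Successors: activities 2 through 4 with durations [8, 6, 3]
Sum of successor durations = 17
LF = 24 - 17 = 7

7


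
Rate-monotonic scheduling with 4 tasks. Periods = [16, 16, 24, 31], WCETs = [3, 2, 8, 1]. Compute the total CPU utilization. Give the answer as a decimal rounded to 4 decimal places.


Compute individual utilizations (exact fractions):
  Task 1: C/T = 3/16 (approx. 0.1875)
  Task 2: C/T = 2/16 = 1/8 (approx. 0.125)
  Task 3: C/T = 8/24 = 1/3 (approx. 0.3333)
  Task 4: C/T = 1/31 (approx. 0.0323)
Total utilization U = 3/16 + 1/8 + 1/3 + 1/31 = 1009/1488
Rounded to 4 decimal places: U = 0.6781
RM (Liu & Layland) bound for 4 tasks = 0.756828; compare with U = 1009/1488 (approx. 0.678091)
U <= bound, so schedulable by RM sufficient condition.

0.6781


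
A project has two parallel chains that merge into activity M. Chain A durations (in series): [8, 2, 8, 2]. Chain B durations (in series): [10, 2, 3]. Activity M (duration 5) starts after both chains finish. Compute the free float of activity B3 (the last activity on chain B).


ES(B3) = sum of predecessors on chain B = 12
EF(B3) = ES + duration = 12 + 3 = 15
Successor of B3 is M. ES(M) = max(sum(A), sum(B)) = max(20, 15) = 20
Free float = ES(successor) - EF(current) = 20 - 15 = 5

5


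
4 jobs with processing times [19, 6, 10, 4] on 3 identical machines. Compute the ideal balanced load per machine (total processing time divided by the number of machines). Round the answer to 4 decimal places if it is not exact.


Total processing time = 19 + 6 + 10 + 4 = 39
Number of machines = 3
Ideal balanced load = 39 / 3 = 13.0

13.0


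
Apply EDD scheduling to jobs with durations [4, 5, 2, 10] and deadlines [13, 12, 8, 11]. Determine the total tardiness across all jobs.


Sort by due date (EDD order): [(2, 8), (10, 11), (5, 12), (4, 13)]
Compute completion times and tardiness:
  Job 1: p=2, d=8, C=2, tardiness=max(0,2-8)=0
  Job 2: p=10, d=11, C=12, tardiness=max(0,12-11)=1
  Job 3: p=5, d=12, C=17, tardiness=max(0,17-12)=5
  Job 4: p=4, d=13, C=21, tardiness=max(0,21-13)=8
Total tardiness = 14

14


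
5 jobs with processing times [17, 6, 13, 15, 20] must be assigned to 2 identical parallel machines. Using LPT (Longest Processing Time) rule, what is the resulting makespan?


Sort jobs in decreasing order (LPT): [20, 17, 15, 13, 6]
Assign each job to the least loaded machine:
  Machine 1: jobs [20, 13], load = 33
  Machine 2: jobs [17, 15, 6], load = 38
Makespan = max load = 38

38


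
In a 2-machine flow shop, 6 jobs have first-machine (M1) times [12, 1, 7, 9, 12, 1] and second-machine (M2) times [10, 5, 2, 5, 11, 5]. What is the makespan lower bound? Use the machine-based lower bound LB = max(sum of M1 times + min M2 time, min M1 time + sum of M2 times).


LB1 = sum(M1 times) + min(M2 times) = 42 + 2 = 44
LB2 = min(M1 times) + sum(M2 times) = 1 + 38 = 39
Lower bound = max(LB1, LB2) = max(44, 39) = 44

44


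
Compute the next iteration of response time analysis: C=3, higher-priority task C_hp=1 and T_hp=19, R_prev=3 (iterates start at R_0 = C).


R_next = C + ceil(R_prev / T_hp) * C_hp
ceil(3 / 19) = ceil(0.1579) = 1
Interference = 1 * 1 = 1
R_next = 3 + 1 = 4

4


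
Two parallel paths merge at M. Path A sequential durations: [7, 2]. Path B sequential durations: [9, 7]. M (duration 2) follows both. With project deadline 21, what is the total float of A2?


Forward pass: ES(A2) = sum of predecessors on chain A = 7
EF = ES + duration = 7 + 2 = 9
Backward pass: LF(M) = deadline = 21; LS(M) = 21 - 2 = 19
LF(A2) = LS(M) - sum(successors on chain A) = 19 - 0 = 19
LS = LF - duration = 19 - 2 = 17
Total float = LS - ES = 17 - 7 = 10

10


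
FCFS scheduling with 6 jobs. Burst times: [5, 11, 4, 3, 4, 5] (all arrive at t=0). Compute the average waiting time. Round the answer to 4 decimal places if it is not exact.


FCFS order (as given): [5, 11, 4, 3, 4, 5]
Waiting times:
  Job 1: wait = 0
  Job 2: wait = 5
  Job 3: wait = 16
  Job 4: wait = 20
  Job 5: wait = 23
  Job 6: wait = 27
Sum of waiting times = 91
Average waiting time = 91/6 = 15.1667

15.1667


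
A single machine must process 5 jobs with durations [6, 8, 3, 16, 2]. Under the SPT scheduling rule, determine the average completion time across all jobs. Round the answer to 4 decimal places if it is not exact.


Sort jobs by processing time (SPT order): [2, 3, 6, 8, 16]
Compute completion times sequentially:
  Job 1: processing = 2, completes at 2
  Job 2: processing = 3, completes at 5
  Job 3: processing = 6, completes at 11
  Job 4: processing = 8, completes at 19
  Job 5: processing = 16, completes at 35
Sum of completion times = 72
Average completion time = 72/5 = 14.4

14.4


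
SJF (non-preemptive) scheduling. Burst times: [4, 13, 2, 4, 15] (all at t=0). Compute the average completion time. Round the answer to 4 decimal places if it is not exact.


SJF order (ascending): [2, 4, 4, 13, 15]
Completion times:
  Job 1: burst=2, C=2
  Job 2: burst=4, C=6
  Job 3: burst=4, C=10
  Job 4: burst=13, C=23
  Job 5: burst=15, C=38
Average completion = 79/5 = 15.8

15.8


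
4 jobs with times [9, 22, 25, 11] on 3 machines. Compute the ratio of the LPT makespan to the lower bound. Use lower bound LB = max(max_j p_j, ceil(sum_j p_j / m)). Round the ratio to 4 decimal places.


LPT order: [25, 22, 11, 9]
Machine loads after assignment: [25, 22, 20]
LPT makespan = 25
Lower bound = max(max_job, ceil(total/3)) = max(25, 23) = 25
Ratio = 25 / 25 = 1.0

1.0


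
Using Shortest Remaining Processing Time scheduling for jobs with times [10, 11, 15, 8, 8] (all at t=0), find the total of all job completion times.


Since all jobs arrive at t=0, SRPT equals SPT ordering.
SPT order: [8, 8, 10, 11, 15]
Completion times:
  Job 1: p=8, C=8
  Job 2: p=8, C=16
  Job 3: p=10, C=26
  Job 4: p=11, C=37
  Job 5: p=15, C=52
Total completion time = 8 + 16 + 26 + 37 + 52 = 139

139


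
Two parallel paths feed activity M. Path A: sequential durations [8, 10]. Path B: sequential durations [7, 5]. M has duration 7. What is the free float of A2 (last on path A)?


ES(A2) = sum of predecessors on chain A = 8
EF(A2) = ES + duration = 8 + 10 = 18
Successor of A2 is M. ES(M) = max(sum(A), sum(B)) = max(18, 12) = 18
Free float = ES(successor) - EF(current) = 18 - 18 = 0

0


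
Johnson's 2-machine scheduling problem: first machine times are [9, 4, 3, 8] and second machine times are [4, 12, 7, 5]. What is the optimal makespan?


Apply Johnson's rule:
  Group 1 (a <= b): [(3, 3, 7), (2, 4, 12)]
  Group 2 (a > b): [(4, 8, 5), (1, 9, 4)]
Optimal job order: [3, 2, 4, 1]
Schedule:
  Job 3: M1 done at 3, M2 done at 10
  Job 2: M1 done at 7, M2 done at 22
  Job 4: M1 done at 15, M2 done at 27
  Job 1: M1 done at 24, M2 done at 31
Makespan = 31

31


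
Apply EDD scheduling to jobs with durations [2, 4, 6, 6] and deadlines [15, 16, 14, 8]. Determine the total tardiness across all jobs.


Sort by due date (EDD order): [(6, 8), (6, 14), (2, 15), (4, 16)]
Compute completion times and tardiness:
  Job 1: p=6, d=8, C=6, tardiness=max(0,6-8)=0
  Job 2: p=6, d=14, C=12, tardiness=max(0,12-14)=0
  Job 3: p=2, d=15, C=14, tardiness=max(0,14-15)=0
  Job 4: p=4, d=16, C=18, tardiness=max(0,18-16)=2
Total tardiness = 2

2


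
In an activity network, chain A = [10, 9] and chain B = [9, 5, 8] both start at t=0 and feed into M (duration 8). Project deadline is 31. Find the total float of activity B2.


Forward pass: ES(B2) = sum of predecessors on chain B = 9
EF = ES + duration = 9 + 5 = 14
Backward pass: LF(M) = deadline = 31; LS(M) = 31 - 8 = 23
LF(B2) = LS(M) - sum(successors on chain B) = 23 - 8 = 15
LS = LF - duration = 15 - 5 = 10
Total float = LS - ES = 10 - 9 = 1

1


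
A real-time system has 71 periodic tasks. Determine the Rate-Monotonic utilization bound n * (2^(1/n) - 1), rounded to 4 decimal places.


Compute 2^(1/71) = 1.0098104463
Subtract 1: 1.0098104463 - 1 = 0.0098104463
Multiply by n: 71 * 0.0098104463 = 0.6965416873
Round to 4 dp: 0.6965

0.6965


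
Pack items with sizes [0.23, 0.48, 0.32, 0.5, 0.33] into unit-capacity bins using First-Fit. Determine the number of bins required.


Place items sequentially using First-Fit:
  Item 0.23 -> new Bin 1
  Item 0.48 -> Bin 1 (now 0.71)
  Item 0.32 -> new Bin 2
  Item 0.5 -> Bin 2 (now 0.82)
  Item 0.33 -> new Bin 3
Total bins used = 3

3


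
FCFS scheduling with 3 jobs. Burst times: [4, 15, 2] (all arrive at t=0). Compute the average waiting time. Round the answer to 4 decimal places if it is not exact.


FCFS order (as given): [4, 15, 2]
Waiting times:
  Job 1: wait = 0
  Job 2: wait = 4
  Job 3: wait = 19
Sum of waiting times = 23
Average waiting time = 23/3 = 7.6667

7.6667


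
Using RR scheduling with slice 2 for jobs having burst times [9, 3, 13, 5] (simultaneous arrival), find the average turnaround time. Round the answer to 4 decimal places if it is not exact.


Time quantum = 2
Execution trace:
  J1 runs 2 units, time = 2
  J2 runs 2 units, time = 4
  J3 runs 2 units, time = 6
  J4 runs 2 units, time = 8
  J1 runs 2 units, time = 10
  J2 runs 1 units, time = 11
  J3 runs 2 units, time = 13
  J4 runs 2 units, time = 15
  J1 runs 2 units, time = 17
  J3 runs 2 units, time = 19
  J4 runs 1 units, time = 20
  J1 runs 2 units, time = 22
  J3 runs 2 units, time = 24
  J1 runs 1 units, time = 25
  J3 runs 2 units, time = 27
  J3 runs 2 units, time = 29
  J3 runs 1 units, time = 30
Finish times: [25, 11, 30, 20]
Average turnaround = 86/4 = 21.5

21.5


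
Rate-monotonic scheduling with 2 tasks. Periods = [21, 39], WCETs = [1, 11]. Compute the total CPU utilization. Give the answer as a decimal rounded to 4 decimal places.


Compute individual utilizations (exact fractions):
  Task 1: C/T = 1/21 (approx. 0.0476)
  Task 2: C/T = 11/39 (approx. 0.2821)
Total utilization U = 1/21 + 11/39 = 30/91
Rounded to 4 decimal places: U = 0.3297
RM (Liu & Layland) bound for 2 tasks = 0.828427; compare with U = 30/91 (approx. 0.329670)
U <= bound, so schedulable by RM sufficient condition.

0.3297


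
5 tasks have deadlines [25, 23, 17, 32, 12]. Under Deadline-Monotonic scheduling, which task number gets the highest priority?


Sort tasks by relative deadline (ascending):
  Task 5: deadline = 12
  Task 3: deadline = 17
  Task 2: deadline = 23
  Task 1: deadline = 25
  Task 4: deadline = 32
Priority order (highest first): [5, 3, 2, 1, 4]
Highest priority task = 5

5


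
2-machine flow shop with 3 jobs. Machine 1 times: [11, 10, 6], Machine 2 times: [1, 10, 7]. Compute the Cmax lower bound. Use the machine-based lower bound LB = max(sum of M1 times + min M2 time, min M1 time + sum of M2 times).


LB1 = sum(M1 times) + min(M2 times) = 27 + 1 = 28
LB2 = min(M1 times) + sum(M2 times) = 6 + 18 = 24
Lower bound = max(LB1, LB2) = max(28, 24) = 28

28


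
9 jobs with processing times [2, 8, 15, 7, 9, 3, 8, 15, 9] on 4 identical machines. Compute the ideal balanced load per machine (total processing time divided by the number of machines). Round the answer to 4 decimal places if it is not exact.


Total processing time = 2 + 8 + 15 + 7 + 9 + 3 + 8 + 15 + 9 = 76
Number of machines = 4
Ideal balanced load = 76 / 4 = 19.0

19.0


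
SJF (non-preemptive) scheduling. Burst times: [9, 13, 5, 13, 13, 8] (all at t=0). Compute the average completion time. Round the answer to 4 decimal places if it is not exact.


SJF order (ascending): [5, 8, 9, 13, 13, 13]
Completion times:
  Job 1: burst=5, C=5
  Job 2: burst=8, C=13
  Job 3: burst=9, C=22
  Job 4: burst=13, C=35
  Job 5: burst=13, C=48
  Job 6: burst=13, C=61
Average completion = 184/6 = 30.6667

30.6667


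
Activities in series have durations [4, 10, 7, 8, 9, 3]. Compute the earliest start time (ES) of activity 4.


Activity 4 starts after activities 1 through 3 complete.
Predecessor durations: [4, 10, 7]
ES = 4 + 10 + 7 = 21

21


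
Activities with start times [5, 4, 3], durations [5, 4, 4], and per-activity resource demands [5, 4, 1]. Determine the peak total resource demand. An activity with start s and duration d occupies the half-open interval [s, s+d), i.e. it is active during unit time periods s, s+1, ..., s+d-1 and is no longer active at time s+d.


Each activity i is active on [start_i, start_i + duration_i).
Compute total resource usage per time slot:
  t=0: active resources = [], total = 0
  t=1: active resources = [], total = 0
  t=2: active resources = [], total = 0
  t=3: active resources = [1], total = 1
  t=4: active resources = [4, 1], total = 5
  t=5: active resources = [5, 4, 1], total = 10
  t=6: active resources = [5, 4, 1], total = 10
  t=7: active resources = [5, 4], total = 9
  t=8: active resources = [5], total = 5
  t=9: active resources = [5], total = 5
Peak resource demand = 10

10


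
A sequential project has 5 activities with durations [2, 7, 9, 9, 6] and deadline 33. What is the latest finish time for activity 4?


LF(activity 4) = deadline - sum of successor durations
Successors: activities 5 through 5 with durations [6]
Sum of successor durations = 6
LF = 33 - 6 = 27

27


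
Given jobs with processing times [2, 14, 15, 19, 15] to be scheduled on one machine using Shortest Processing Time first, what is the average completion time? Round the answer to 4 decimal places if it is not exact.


Sort jobs by processing time (SPT order): [2, 14, 15, 15, 19]
Compute completion times sequentially:
  Job 1: processing = 2, completes at 2
  Job 2: processing = 14, completes at 16
  Job 3: processing = 15, completes at 31
  Job 4: processing = 15, completes at 46
  Job 5: processing = 19, completes at 65
Sum of completion times = 160
Average completion time = 160/5 = 32.0

32.0


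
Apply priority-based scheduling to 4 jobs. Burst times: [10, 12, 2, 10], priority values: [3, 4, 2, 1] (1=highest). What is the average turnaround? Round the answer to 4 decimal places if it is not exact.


Sort by priority (ascending = highest first):
Order: [(1, 10), (2, 2), (3, 10), (4, 12)]
Completion times:
  Priority 1, burst=10, C=10
  Priority 2, burst=2, C=12
  Priority 3, burst=10, C=22
  Priority 4, burst=12, C=34
Average turnaround = 78/4 = 19.5

19.5


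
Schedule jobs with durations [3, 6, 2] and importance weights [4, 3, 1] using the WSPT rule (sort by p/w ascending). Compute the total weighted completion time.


Compute p/w ratios and sort ascending (WSPT): [(3, 4), (6, 3), (2, 1)]
Compute weighted completion times:
  Job (p=3,w=4): C=3, w*C=4*3=12
  Job (p=6,w=3): C=9, w*C=3*9=27
  Job (p=2,w=1): C=11, w*C=1*11=11
Total weighted completion time = 50

50


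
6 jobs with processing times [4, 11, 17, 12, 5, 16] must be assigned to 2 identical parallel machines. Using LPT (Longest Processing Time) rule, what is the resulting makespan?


Sort jobs in decreasing order (LPT): [17, 16, 12, 11, 5, 4]
Assign each job to the least loaded machine:
  Machine 1: jobs [17, 11, 5], load = 33
  Machine 2: jobs [16, 12, 4], load = 32
Makespan = max load = 33

33


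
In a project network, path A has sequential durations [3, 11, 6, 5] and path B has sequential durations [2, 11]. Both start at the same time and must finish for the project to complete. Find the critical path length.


Path A total = 3 + 11 + 6 + 5 = 25
Path B total = 2 + 11 = 13
Critical path = longest path = max(25, 13) = 25

25


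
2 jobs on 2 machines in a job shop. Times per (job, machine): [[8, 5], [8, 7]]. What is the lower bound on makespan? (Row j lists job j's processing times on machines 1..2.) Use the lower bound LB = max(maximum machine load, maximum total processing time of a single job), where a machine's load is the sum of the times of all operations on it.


Machine loads:
  Machine 1: 8 + 8 = 16
  Machine 2: 5 + 7 = 12
Max machine load = 16
Job totals:
  Job 1: 13
  Job 2: 15
Max job total = 15
Lower bound = max(16, 15) = 16

16


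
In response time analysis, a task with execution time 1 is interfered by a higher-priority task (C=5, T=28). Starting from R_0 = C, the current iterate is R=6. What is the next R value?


R_next = C + ceil(R_prev / T_hp) * C_hp
ceil(6 / 28) = ceil(0.2143) = 1
Interference = 1 * 5 = 5
R_next = 1 + 5 = 6
R_next = R_prev, so the iteration has converged (response time = 6).

6


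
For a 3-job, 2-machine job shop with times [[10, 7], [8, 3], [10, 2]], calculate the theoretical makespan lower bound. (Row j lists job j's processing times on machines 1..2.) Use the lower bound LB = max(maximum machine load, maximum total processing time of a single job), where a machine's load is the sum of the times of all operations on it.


Machine loads:
  Machine 1: 10 + 8 + 10 = 28
  Machine 2: 7 + 3 + 2 = 12
Max machine load = 28
Job totals:
  Job 1: 17
  Job 2: 11
  Job 3: 12
Max job total = 17
Lower bound = max(28, 17) = 28

28


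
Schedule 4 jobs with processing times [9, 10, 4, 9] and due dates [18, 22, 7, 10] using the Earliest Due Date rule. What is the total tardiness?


Sort by due date (EDD order): [(4, 7), (9, 10), (9, 18), (10, 22)]
Compute completion times and tardiness:
  Job 1: p=4, d=7, C=4, tardiness=max(0,4-7)=0
  Job 2: p=9, d=10, C=13, tardiness=max(0,13-10)=3
  Job 3: p=9, d=18, C=22, tardiness=max(0,22-18)=4
  Job 4: p=10, d=22, C=32, tardiness=max(0,32-22)=10
Total tardiness = 17

17


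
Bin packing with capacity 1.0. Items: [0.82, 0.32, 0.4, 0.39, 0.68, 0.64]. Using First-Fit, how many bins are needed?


Place items sequentially using First-Fit:
  Item 0.82 -> new Bin 1
  Item 0.32 -> new Bin 2
  Item 0.4 -> Bin 2 (now 0.72)
  Item 0.39 -> new Bin 3
  Item 0.68 -> new Bin 4
  Item 0.64 -> new Bin 5
Total bins used = 5

5


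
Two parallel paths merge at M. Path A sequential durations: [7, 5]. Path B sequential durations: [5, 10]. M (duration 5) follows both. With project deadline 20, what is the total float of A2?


Forward pass: ES(A2) = sum of predecessors on chain A = 7
EF = ES + duration = 7 + 5 = 12
Backward pass: LF(M) = deadline = 20; LS(M) = 20 - 5 = 15
LF(A2) = LS(M) - sum(successors on chain A) = 15 - 0 = 15
LS = LF - duration = 15 - 5 = 10
Total float = LS - ES = 10 - 7 = 3

3


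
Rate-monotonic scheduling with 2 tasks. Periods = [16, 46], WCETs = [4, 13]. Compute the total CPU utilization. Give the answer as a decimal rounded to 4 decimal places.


Compute individual utilizations (exact fractions):
  Task 1: C/T = 4/16 = 1/4 (approx. 0.25)
  Task 2: C/T = 13/46 (approx. 0.2826)
Total utilization U = 1/4 + 13/46 = 49/92
Rounded to 4 decimal places: U = 0.5326
RM (Liu & Layland) bound for 2 tasks = 0.828427; compare with U = 49/92 (approx. 0.532609)
U <= bound, so schedulable by RM sufficient condition.

0.5326


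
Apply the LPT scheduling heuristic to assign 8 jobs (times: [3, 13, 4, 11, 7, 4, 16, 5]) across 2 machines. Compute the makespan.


Sort jobs in decreasing order (LPT): [16, 13, 11, 7, 5, 4, 4, 3]
Assign each job to the least loaded machine:
  Machine 1: jobs [16, 7, 5, 4], load = 32
  Machine 2: jobs [13, 11, 4, 3], load = 31
Makespan = max load = 32

32


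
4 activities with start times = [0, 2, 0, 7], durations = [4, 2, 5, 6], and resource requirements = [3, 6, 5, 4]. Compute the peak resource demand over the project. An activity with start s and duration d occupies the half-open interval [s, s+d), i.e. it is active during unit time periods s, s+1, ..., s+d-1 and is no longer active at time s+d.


Each activity i is active on [start_i, start_i + duration_i).
Compute total resource usage per time slot:
  t=0: active resources = [3, 5], total = 8
  t=1: active resources = [3, 5], total = 8
  t=2: active resources = [3, 6, 5], total = 14
  t=3: active resources = [3, 6, 5], total = 14
  t=4: active resources = [5], total = 5
  t=5: active resources = [], total = 0
  t=6: active resources = [], total = 0
  t=7: active resources = [4], total = 4
  t=8: active resources = [4], total = 4
  t=9: active resources = [4], total = 4
  t=10: active resources = [4], total = 4
  t=11: active resources = [4], total = 4
  t=12: active resources = [4], total = 4
Peak resource demand = 14

14


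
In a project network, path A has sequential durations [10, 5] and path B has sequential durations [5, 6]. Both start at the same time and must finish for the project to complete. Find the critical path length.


Path A total = 10 + 5 = 15
Path B total = 5 + 6 = 11
Critical path = longest path = max(15, 11) = 15

15


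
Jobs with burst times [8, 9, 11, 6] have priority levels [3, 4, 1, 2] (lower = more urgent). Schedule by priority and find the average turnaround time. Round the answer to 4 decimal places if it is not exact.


Sort by priority (ascending = highest first):
Order: [(1, 11), (2, 6), (3, 8), (4, 9)]
Completion times:
  Priority 1, burst=11, C=11
  Priority 2, burst=6, C=17
  Priority 3, burst=8, C=25
  Priority 4, burst=9, C=34
Average turnaround = 87/4 = 21.75

21.75


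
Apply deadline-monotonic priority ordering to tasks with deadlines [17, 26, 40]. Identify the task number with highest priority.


Sort tasks by relative deadline (ascending):
  Task 1: deadline = 17
  Task 2: deadline = 26
  Task 3: deadline = 40
Priority order (highest first): [1, 2, 3]
Highest priority task = 1

1


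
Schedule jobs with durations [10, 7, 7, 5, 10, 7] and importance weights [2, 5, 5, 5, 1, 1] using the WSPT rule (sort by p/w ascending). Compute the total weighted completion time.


Compute p/w ratios and sort ascending (WSPT): [(5, 5), (7, 5), (7, 5), (10, 2), (7, 1), (10, 1)]
Compute weighted completion times:
  Job (p=5,w=5): C=5, w*C=5*5=25
  Job (p=7,w=5): C=12, w*C=5*12=60
  Job (p=7,w=5): C=19, w*C=5*19=95
  Job (p=10,w=2): C=29, w*C=2*29=58
  Job (p=7,w=1): C=36, w*C=1*36=36
  Job (p=10,w=1): C=46, w*C=1*46=46
Total weighted completion time = 320

320


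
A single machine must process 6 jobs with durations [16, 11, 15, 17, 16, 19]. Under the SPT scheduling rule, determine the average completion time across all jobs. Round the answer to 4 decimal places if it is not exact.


Sort jobs by processing time (SPT order): [11, 15, 16, 16, 17, 19]
Compute completion times sequentially:
  Job 1: processing = 11, completes at 11
  Job 2: processing = 15, completes at 26
  Job 3: processing = 16, completes at 42
  Job 4: processing = 16, completes at 58
  Job 5: processing = 17, completes at 75
  Job 6: processing = 19, completes at 94
Sum of completion times = 306
Average completion time = 306/6 = 51.0

51.0


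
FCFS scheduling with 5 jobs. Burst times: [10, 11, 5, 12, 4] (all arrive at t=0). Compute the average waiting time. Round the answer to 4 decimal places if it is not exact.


FCFS order (as given): [10, 11, 5, 12, 4]
Waiting times:
  Job 1: wait = 0
  Job 2: wait = 10
  Job 3: wait = 21
  Job 4: wait = 26
  Job 5: wait = 38
Sum of waiting times = 95
Average waiting time = 95/5 = 19.0

19.0


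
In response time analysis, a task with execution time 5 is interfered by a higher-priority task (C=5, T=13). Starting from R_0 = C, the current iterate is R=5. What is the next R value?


R_next = C + ceil(R_prev / T_hp) * C_hp
ceil(5 / 13) = ceil(0.3846) = 1
Interference = 1 * 5 = 5
R_next = 5 + 5 = 10

10


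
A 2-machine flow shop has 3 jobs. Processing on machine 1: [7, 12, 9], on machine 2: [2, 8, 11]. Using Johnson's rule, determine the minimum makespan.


Apply Johnson's rule:
  Group 1 (a <= b): [(3, 9, 11)]
  Group 2 (a > b): [(2, 12, 8), (1, 7, 2)]
Optimal job order: [3, 2, 1]
Schedule:
  Job 3: M1 done at 9, M2 done at 20
  Job 2: M1 done at 21, M2 done at 29
  Job 1: M1 done at 28, M2 done at 31
Makespan = 31

31


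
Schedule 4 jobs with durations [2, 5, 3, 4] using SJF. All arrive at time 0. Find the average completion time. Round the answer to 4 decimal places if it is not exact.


SJF order (ascending): [2, 3, 4, 5]
Completion times:
  Job 1: burst=2, C=2
  Job 2: burst=3, C=5
  Job 3: burst=4, C=9
  Job 4: burst=5, C=14
Average completion = 30/4 = 7.5

7.5


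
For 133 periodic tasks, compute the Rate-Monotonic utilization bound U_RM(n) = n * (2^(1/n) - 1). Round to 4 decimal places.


Compute 2^(1/133) = 1.0052252371
Subtract 1: 1.0052252371 - 1 = 0.0052252371
Multiply by n: 133 * 0.0052252371 = 0.6949565343
Round to 4 dp: 0.6950

0.6950
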